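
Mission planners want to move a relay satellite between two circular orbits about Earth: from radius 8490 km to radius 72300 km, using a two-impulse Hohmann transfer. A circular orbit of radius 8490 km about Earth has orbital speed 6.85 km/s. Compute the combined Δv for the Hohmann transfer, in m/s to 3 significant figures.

Δv = 3590 m/s

From the circular-orbit relation v² = μ/r at r = 8490 km: μ = v²r = (6.85)² × 8490 = 3.98372×10^5 km³/s².
The Hohmann ellipse has a_t = (r₁ + r₂)/2 = 40395 km.
Circular speed at r₁: v₁ = √(μ/r₁) = √(3.98372×10^5/8490) = 6.850 km/s.
Transfer-orbit speed at r₁ (vis-viva): v_p = √[μ(2/r₁ − 1/a_t)] = 9.164 km/s.
First burn Δv₁ = |v_p − v₁| = 2.314 km/s.
At r₂, v₂ = √(μ/r₂) = 2.347 km/s.
Transfer-orbit speed at r₂: v_a = √[μ(2/r₂ − 1/a_t)] = 1.076 km/s.
Second burn Δv₂ = |v₂ − v_a| = 1.271 km/s.
Total Δv = Δv₁ + Δv₂ = 3.585 km/s.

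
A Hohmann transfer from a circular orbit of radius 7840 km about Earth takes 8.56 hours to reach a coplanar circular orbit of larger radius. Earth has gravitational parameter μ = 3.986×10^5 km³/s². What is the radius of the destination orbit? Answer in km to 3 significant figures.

Transfer time t = 8.56 hours = 30816 s, and t = π√(a_t³/μ).
So a_t = (μ t²/π²)^(1/3) = (3.986×10^5 × (30816)² / π²)^(1/3) = 33723 km.
Since a_t = (r₁ + r₂)/2, r₂ = 2a_t − r₁ = 2×33723 − 7840 = 59606 km.

r₂ = 59600 km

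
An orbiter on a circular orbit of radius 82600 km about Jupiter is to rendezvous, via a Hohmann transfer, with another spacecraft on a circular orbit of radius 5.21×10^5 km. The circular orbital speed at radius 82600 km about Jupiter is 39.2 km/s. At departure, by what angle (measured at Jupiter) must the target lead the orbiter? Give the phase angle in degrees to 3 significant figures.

From the circular-orbit relation v² = μ/r at r = 82600 km: μ = v²r = (39.2)² × 82600 = 1.26926×10^8 km³/s².
The Hohmann ellipse has a_t = (r₁ + r₂)/2 = 3.018×10^5 km.
Transfer time t = π√(a_t³/μ) = 46230 s.
The target's mean motion on its circular orbit is ω₂ = √(μ/r₂³) = 2.996×10^-5 rad/s.
Angle swept by the target during transfer: ω₂·t = 1.3851 rad = 79.36°.
Arrival is 180° from departure on the ellipse, so φ = 180° − 79.36° = 101°.

φ = 101°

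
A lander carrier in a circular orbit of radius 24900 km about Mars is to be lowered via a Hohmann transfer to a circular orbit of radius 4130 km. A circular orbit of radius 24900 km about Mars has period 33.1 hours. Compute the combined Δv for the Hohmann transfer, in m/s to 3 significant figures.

From Kepler's third law T² = 4π²r³/μ at r = 24900 km, T = 33.1 hours = 33.1 × 3600 s = 1.1916×10^5 s: μ = 4π²r³/T² = 42923.7 km³/s².
The Hohmann ellipse has a_t = (r₁ + r₂)/2 = 14515 km.
At r₁ the circular-orbit speed is v₁ = √(μ/r₁) = 1.313 km/s.
On the transfer ellipse at r₁, v² = μ(2/r − 1/a) gives v_a = √[μ(2/r₁ − 1/a_t)] = 0.7004 km/s.
First burn Δv₁ = |v_a − v₁| = 0.6126 km/s.
At r₂, v₂ = √(μ/r₂) = 3.22384 km/s.
Transfer-orbit speed at r₂: v_p = √[μ(2/r₂ − 1/a_t)] = 4.22245 km/s.
Second burn Δv₂ = |v₂ − v_p| = 0.9986 km/s.
Δv = Δv₁ + Δv₂ = 0.6126 + 0.9986 = 1.611 km/s.

Δv = 1610 m/s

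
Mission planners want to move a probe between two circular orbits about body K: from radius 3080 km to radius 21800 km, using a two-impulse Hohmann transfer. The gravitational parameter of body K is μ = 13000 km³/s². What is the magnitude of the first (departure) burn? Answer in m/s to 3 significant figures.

Transfer-ellipse semi-major axis a_t = (r₁ + r₂)/2 = (3080 + 21800)/2 = 12440 km.
On the circular orbit at r = 3080 km, v_c = √(μ/r) = 2.0545 km/s.
Transfer-orbit speed at the same r (vis-viva, a = a_t): v_t = √[μ(2/r − 1/a_t)] = 2.7197 km/s.
Δv₁ = |v_t − v_c| = |2.7197 − 2.0545| = 0.6652 km/s.

Δv₁ = 665 m/s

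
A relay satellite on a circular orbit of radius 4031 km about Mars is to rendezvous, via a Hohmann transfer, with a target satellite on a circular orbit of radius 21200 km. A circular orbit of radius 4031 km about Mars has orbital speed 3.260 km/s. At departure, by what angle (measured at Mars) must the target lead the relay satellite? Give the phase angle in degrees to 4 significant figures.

φ = 97.37°

From the circular-orbit relation v² = μ/r at r = 4031 km: μ = v²r = (3.260)² × 4031 = 42839.9 km³/s².
Transfer-ellipse semi-major axis a_t = (r₁ + r₂)/2 = (4031 + 21200)/2 = 12615.5 km.
The half-period of the transfer ellipse is t = π√(a_t³/μ) = 21507 s.
Target angular speed ω₂ = √(μ/r₂³) = 6.7053×10^-5 rad/s.
Angle swept by the target during transfer: ω₂·t = 1.4421 rad = 82.63°.
Arrival is 180° from departure on the ellipse, so φ = 180° − 82.63° = 97.37°.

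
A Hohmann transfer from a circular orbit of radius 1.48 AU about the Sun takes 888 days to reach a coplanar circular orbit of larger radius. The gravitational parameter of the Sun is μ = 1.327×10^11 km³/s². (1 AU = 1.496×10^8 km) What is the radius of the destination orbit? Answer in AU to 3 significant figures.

In km: r₁ = 1.48 × 1.496×10^8 = 2.21408×10^8 km.
Transfer time t = 888 days = 7.67232×10^7 s, and t = π√(a_t³/μ).
So a_t = (μ t²/π²)^(1/3) = (1.327×10^11 × (7.67232×10^7)² / π²)^(1/3) = 4.2935×10^8 km.
Since a_t = (r₁ + r₂)/2, r₂ = 2a_t − r₁ = 2×4.2935×10^8 − 2.21408×10^8 = 6.37292×10^8 km.
In AU: r₂ = 6.37292×10^8 / 1.496×10^8 = 4.26 AU.

r₂ = 4.26 AU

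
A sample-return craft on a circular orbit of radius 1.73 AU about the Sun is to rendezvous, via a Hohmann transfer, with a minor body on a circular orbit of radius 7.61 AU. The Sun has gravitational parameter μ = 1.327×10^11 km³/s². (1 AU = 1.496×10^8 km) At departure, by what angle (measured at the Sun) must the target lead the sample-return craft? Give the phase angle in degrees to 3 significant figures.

In km: r₁ = 1.73 × 1.496×10^8 = 2.58808×10^8 km; r₂ = 7.61 × 1.496×10^8 = 1.138456×10^9 km.
The Hohmann ellipse has a_t = (r₁ + r₂)/2 = 6.98632×10^8 km.
The half-period of the transfer ellipse is t = π√(a_t³/μ) = 1.5925×10^8 s.
Target angular speed ω₂ = √(μ/r₂³) = 9.4833×10^-9 rad/s.
Angle swept by the target during transfer: ω₂·t = 1.5102 rad = 86.53°.
The sample-return craft traverses 180° on the transfer ellipse, so the target must lead by 180° − 86.53° = 93.5°.

φ = 93.5°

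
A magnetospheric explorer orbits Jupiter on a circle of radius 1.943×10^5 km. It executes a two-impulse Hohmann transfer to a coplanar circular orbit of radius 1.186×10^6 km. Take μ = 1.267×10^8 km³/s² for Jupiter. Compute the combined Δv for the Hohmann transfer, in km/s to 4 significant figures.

Δv = 12.79 km/s

The Hohmann ellipse has a_t = (r₁ + r₂)/2 = 6.9015×10^5 km.
Circular speed at r₁: v₁ = √(μ/r₁) = √(1.267×10^8/1.943×10^5) = 25.536 km/s.
On the transfer ellipse at r₁, vis-viva gives v_p = √[μ(2/r₁ − 1/a_t)] = 33.475 km/s.
First burn Δv₁ = |v_p − v₁| = 7.939 km/s.
Circular speed at r₂: v₂ = √(μ/r₂) = 10.336 km/s.
Transfer-orbit speed at r₂: v_a = √[μ(2/r₂ − 1/a_t)] = 5.4842 km/s.
Second burn Δv₂ = |v₂ − v_a| = 4.852 km/s.
Δv = Δv₁ + Δv₂ = 7.939 + 4.852 = 12.79 km/s.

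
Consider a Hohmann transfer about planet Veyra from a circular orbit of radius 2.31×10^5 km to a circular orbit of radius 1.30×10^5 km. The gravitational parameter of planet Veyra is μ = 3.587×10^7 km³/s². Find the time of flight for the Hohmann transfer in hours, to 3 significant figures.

Transfer-ellipse semi-major axis a_t = (r₁ + r₂)/2 = (2.310×10^5 + 1.300×10^5)/2 = 1.805×10^5 km.
Half the transfer-orbit period gives t = π√(a_t³/μ) = 40230 s.
Converting: 40230 s ÷ 3600 s/hour = 11.2 hours.

t = 11.2 hours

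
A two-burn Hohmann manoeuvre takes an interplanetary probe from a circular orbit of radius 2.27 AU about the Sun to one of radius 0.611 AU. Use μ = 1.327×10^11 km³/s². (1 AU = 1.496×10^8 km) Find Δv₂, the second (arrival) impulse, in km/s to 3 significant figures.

In km: r₁ = 2.27 × 1.496×10^8 = 3.39592×10^8 km; r₂ = 0.611 × 1.496×10^8 = 9.14056×10^7 km.
The Hohmann ellipse has a_t = (r₁ + r₂)/2 = 2.154988×10^8 km.
On the circular orbit at r = 9.14056×10^7 km, v_c = √(μ/r) = 38.1021 km/s.
Vis-viva on the transfer ellipse at r = 9.14056×10^7 km gives v_t = √[μ(2/r − 1/a_t)] = 47.8305 km/s.
Δv₂ = |v_t − v_c| = |47.8305 − 38.1021| = 9.728 km/s.

Δv₂ = 9.73 km/s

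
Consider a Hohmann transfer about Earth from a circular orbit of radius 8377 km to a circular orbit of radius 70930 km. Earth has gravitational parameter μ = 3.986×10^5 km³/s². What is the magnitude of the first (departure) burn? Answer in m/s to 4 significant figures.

The Hohmann ellipse has a_t = (r₁ + r₂)/2 = 39653.5 km.
On the circular orbit at r = 8377 km, v_c = √(μ/r) = 6.898 km/s.
Transfer-orbit speed at the same r (vis-viva, a = a_t): v_t = √[μ(2/r − 1/a_t)] = 9.226 km/s.
Δv₁ = |v_t − v_c| = |9.226 − 6.898| = 2.328 km/s.

Δv₁ = 2328 m/s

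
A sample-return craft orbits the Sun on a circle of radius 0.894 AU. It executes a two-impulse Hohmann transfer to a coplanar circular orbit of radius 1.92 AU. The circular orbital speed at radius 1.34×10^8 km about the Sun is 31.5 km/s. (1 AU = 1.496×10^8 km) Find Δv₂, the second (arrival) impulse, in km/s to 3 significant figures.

Δv₂ = 4.37 km/s

From the circular-orbit relation v² = μ/r at r = 1.34×10^8 km: μ = v²r = (31.5)² × 1.34×10^8 = 1.32962×10^11 km³/s².
In km: r₁ = 0.894 × 1.496×10^8 = 1.337424×10^8 km; r₂ = 1.92 × 1.496×10^8 = 2.87232×10^8 km.
The Hohmann ellipse has a_t = (r₁ + r₂)/2 = 2.104872×10^8 km.
On the circular orbit at r = 2.87232×10^8 km, v_c = √(μ/r) = 21.515 km/s.
Transfer-orbit speed at the same r (vis-viva, a = a_t): v_t = √[μ(2/r − 1/a_t)] = 17.150 km/s.
Δv₂ = |v_t − v_c| = |17.150 − 21.515| = 4.365 km/s.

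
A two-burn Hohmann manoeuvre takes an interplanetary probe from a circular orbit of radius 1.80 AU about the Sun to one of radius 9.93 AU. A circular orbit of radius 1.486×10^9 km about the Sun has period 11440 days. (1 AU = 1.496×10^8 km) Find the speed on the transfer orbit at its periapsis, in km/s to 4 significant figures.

From Kepler's third law T² = 4π²r³/μ at r = 1.486×10^9 km, T = 11440 days = 11440 × 86400 s = 9.88416×10^8 s: μ = 4π²r³/T² = 1.32598×10^11 km³/s².
In km: r₁ = 1.80 × 1.496×10^8 = 2.6928×10^8 km; r₂ = 9.93 × 1.496×10^8 = 1.485528×10^9 km.
Semi-major axis of the transfer orbit: a_t = (2.6928×10^8 + 1.485528×10^9)/2 = 8.77404×10^8 km.
The periapsis of the transfer ellipse is at r = 2.6928×10^8 km.
From the vis-viva equation, v = √[μ(2/r − 1/a_t)] = 28.87 km/s.

v = 28.87 km/s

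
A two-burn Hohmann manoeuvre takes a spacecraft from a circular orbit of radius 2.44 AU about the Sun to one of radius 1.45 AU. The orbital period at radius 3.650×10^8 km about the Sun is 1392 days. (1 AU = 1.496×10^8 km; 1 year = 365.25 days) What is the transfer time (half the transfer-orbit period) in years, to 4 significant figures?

From Kepler's third law T² = 4π²r³/μ at r = 3.650×10^8 km, T = 1392 days = 1392 × 86400 s = 1.202688×10^8 s: μ = 4π²r³/T² = 1.32719×10^11 km³/s².
In km: r₁ = 2.44 × 1.496×10^8 = 3.65024×10^8 km; r₂ = 1.45 × 1.496×10^8 = 2.1692×10^8 km.
Semi-major axis of the transfer orbit: a_t = (3.65024×10^8 + 2.1692×10^8)/2 = 2.90972×10^8 km.
Transfer time t = π√(a_t³/μ) = π√((2.90972×10^8)³ / 1.32719×10^11) = 4.280×10^7 s.
Converting: 4.280×10^7 s ÷ 3.15576×10^7 s/year (365.25 × 86400) = 1.356 years.

t = 1.356 years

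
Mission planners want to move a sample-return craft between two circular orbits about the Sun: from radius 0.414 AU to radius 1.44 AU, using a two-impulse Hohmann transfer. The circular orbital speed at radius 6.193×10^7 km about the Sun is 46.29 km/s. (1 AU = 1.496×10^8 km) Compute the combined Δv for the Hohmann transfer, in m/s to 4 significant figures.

From the circular-orbit relation v² = μ/r at r = 6.193×10^7 km: μ = v²r = (46.29)² × 6.193×10^7 = 1.32701×10^11 km³/s².
In km: r₁ = 0.414 × 1.496×10^8 = 6.19344×10^7 km; r₂ = 1.44 × 1.496×10^8 = 2.15424×10^8 km.
Transfer-ellipse semi-major axis a_t = (r₁ + r₂)/2 = (6.19344×10^7 + 2.15424×10^8)/2 = 1.386792×10^8 km.
At r₁ the circular-orbit speed is v₁ = √(μ/r₁) = 46.2884 km/s.
On the transfer ellipse at r₁, vis-viva gives v_p = √[μ(2/r₁ − 1/a_t)] = 57.6917 km/s.
First burn Δv₁ = |v_p − v₁| = 11.403 km/s.
Circular speed at r₂: v₂ = √(μ/r₂) = 24.819 km/s.
Transfer-orbit speed at r₂: v_a = √[μ(2/r₂ − 1/a_t)] = 16.586 km/s.
Second burn Δv₂ = |v₂ − v_a| = 8.2330 km/s.
Total Δv = Δv₁ + Δv₂ = 19.64 km/s.

Δv = 19640 m/s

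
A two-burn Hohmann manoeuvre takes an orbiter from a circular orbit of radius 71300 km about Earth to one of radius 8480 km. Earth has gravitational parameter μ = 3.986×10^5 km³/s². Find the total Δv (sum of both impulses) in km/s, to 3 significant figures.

Semi-major axis of the transfer orbit: a_t = (71300 + 8480)/2 = 39890 km.
Circular speed at r₁: v₁ = √(μ/r₁) = √(3.986×10^5/71300) = 2.364 km/s.
On the transfer ellipse at r₁, v² = μ(2/r − 1/a) gives v_a = √[μ(2/r₁ − 1/a_t)] = 1.090 km/s.
First burn Δv₁ = |v_a − v₁| = 1.274 km/s.
Circular speed at r₂: v₂ = √(μ/r₂) = 6.856 km/s.
Transfer-orbit speed at r₂: v_p = √[μ(2/r₂ − 1/a_t)] = 9.166 km/s.
Second burn Δv₂ = |v₂ − v_p| = 2.310 km/s.
Δv = Δv₁ + Δv₂ = 1.274 + 2.310 = 3.584 km/s.

Δv = 3.58 km/s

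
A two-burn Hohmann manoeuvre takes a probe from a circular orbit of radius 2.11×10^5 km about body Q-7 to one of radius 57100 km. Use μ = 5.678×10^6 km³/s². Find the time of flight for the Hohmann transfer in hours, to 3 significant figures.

Semi-major axis of the transfer orbit: a_t = (2.110×10^5 + 57100)/2 = 1.3405×10^5 km.
Half the transfer-orbit period gives t = π√(a_t³/μ) = 64710 s.
Converting: 64710 s ÷ 3600 s/hour = 18.0 hours.

t = 18.0 hours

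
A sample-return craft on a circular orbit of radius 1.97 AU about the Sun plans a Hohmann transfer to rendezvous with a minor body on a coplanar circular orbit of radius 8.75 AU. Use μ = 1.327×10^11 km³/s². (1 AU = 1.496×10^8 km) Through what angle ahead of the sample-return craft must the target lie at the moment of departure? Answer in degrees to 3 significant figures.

φ = 93.7°

In km: r₁ = 1.97 × 1.496×10^8 = 2.94712×10^8 km; r₂ = 8.75 × 1.496×10^8 = 1.309×10^9 km.
Transfer-ellipse semi-major axis a_t = (r₁ + r₂)/2 = (2.94712×10^8 + 1.309×10^9)/2 = 8.01856×10^8 km.
The half-period of the transfer ellipse is t = π√(a_t³/μ) = 1.9582×10^8 s.
Target angular speed ω₂ = √(μ/r₂³) = 7.6918×10^-9 rad/s.
Angle swept by the target during transfer: ω₂·t = 1.5062 rad = 86.30°.
Arrival is 180° from departure on the ellipse, so φ = 180° − 86.30° = 93.7°.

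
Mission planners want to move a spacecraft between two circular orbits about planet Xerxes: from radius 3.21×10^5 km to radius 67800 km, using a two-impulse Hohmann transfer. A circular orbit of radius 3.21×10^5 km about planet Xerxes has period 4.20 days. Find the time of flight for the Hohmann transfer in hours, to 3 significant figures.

From Kepler's third law T² = 4π²r³/μ at r = 3.21×10^5 km, T = 4.20 days = 4.20 × 86400 s = 3.6288×10^5 s: μ = 4π²r³/T² = 9.91628×10^6 km³/s².
Transfer-ellipse semi-major axis a_t = (r₁ + r₂)/2 = (3.210×10^5 + 67800)/2 = 1.944×10^5 km.
Half the transfer-orbit period gives t = π√(a_t³/μ) = 85510 s.
Converting: 85510 s ÷ 3600 s/hour = 23.8 hours.

t = 23.8 hours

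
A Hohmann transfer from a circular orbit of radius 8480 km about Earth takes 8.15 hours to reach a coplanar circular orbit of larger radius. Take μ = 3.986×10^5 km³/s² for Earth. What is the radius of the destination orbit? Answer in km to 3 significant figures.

Transfer time t = 8.15 hours = 29340 s, and t = π√(a_t³/μ).
So a_t = (μ t²/π²)^(1/3) = (3.986×10^5 × (29340)² / π²)^(1/3) = 32638 km.
Since a_t = (r₁ + r₂)/2, r₂ = 2a_t − r₁ = 2×32638 − 8480 = 56796 km.

r₂ = 56800 km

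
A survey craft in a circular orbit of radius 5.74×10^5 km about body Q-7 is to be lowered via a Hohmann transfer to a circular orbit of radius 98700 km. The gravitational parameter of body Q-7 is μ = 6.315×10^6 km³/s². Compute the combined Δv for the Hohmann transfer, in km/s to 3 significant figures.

Δv = 3.97 km/s

Transfer-ellipse semi-major axis a_t = (r₁ + r₂)/2 = (5.740×10^5 + 98700)/2 = 3.3635×10^5 km.
Circular speed at r₁: v₁ = √(μ/r₁) = √(6.315×10^6/5.740×10^5) = 3.3169 km/s.
Transfer-orbit speed at r₁ (vis-viva): v_a = √[μ(2/r₁ − 1/a_t)] = 1.7968 km/s.
First burn Δv₁ = |v_a − v₁| = 1.5201 km/s.
At r₂, v₂ = √(μ/r₂) = 7.998860 km/s.
Transfer-orbit speed at r₂: v_p = √[μ(2/r₂ − 1/a_t)] = 10.44933 km/s.
Second burn Δv₂ = |v₂ − v_p| = 2.4505 km/s.
Total Δv = Δv₁ + Δv₂ = 3.971 km/s.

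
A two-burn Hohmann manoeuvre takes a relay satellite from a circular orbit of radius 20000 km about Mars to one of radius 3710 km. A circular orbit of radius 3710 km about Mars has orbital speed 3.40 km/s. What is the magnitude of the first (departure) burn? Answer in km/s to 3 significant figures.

Δv₁ = 0.645 km/s

From the circular-orbit relation v² = μ/r at r = 3710 km: μ = v²r = (3.40)² × 3710 = 42887.6 km³/s².
The Hohmann ellipse has a_t = (r₁ + r₂)/2 = 11855 km.
Circular speed at r = 20000 km: v_c = √(μ/r) = 1.4644 km/s.
Vis-viva on the transfer ellipse at r = 20000 km gives v_t = √[μ(2/r − 1/a_t)] = 0.81919 km/s.
Δv₁ = |v_t − v_c| = |0.81919 − 1.4644| = 0.6452 km/s.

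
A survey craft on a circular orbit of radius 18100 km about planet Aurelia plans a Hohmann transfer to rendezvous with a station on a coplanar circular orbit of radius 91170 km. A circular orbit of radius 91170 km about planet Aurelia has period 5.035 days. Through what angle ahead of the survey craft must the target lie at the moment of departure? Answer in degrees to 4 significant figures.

From Kepler's third law T² = 4π²r³/μ at r = 91170 km, T = 5.035 days = 5.035 × 86400 s = 4.35024×10^5 s: μ = 4π²r³/T² = 1.58084×10^5 km³/s².
The Hohmann ellipse has a_t = (r₁ + r₂)/2 = 54635 km.
The half-period of the transfer ellipse is t = π√(a_t³/μ) = 1.00905×10^5 s.
Target angular speed ω₂ = √(μ/r₂³) = 1.44433×10^-5 rad/s.
Angle swept by the target during transfer: ω₂·t = 1.4574 rad = 83.50°.
The survey craft traverses 180° on the transfer ellipse, so the target must lead by 180° − 83.50° = 96.50°.

φ = 96.50°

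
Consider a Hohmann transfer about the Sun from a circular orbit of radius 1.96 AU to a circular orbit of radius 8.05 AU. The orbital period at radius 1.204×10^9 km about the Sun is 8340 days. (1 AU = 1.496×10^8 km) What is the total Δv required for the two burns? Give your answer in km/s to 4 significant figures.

Δv = 9.634 km/s

From Kepler's third law T² = 4π²r³/μ at r = 1.204×10^9 km, T = 8340 days = 8340 × 86400 s = 7.20576×10^8 s: μ = 4π²r³/T² = 1.32703×10^11 km³/s².
In km: r₁ = 1.96 × 1.496×10^8 = 2.93216×10^8 km; r₂ = 8.05 × 1.496×10^8 = 1.20428×10^9 km.
Semi-major axis of the transfer orbit: a_t = (2.93216×10^8 + 1.20428×10^9)/2 = 7.48748×10^8 km.
At r₁ the circular-orbit speed is v₁ = √(μ/r₁) = 21.274 km/s.
Transfer-orbit speed at r₁ (vis-viva equation): v_p = √[μ(2/r₁ − 1/a_t)] = 26.980 km/s.
First burn Δv₁ = |v_p − v₁| = 5.706 km/s.
Circular speed at r₂: v₂ = √(μ/r₂) = 10.497 km/s.
Transfer-orbit speed at r₂: v_a = √[μ(2/r₂ − 1/a_t)] = 6.5690 km/s.
Second burn Δv₂ = |v₂ − v_a| = 3.928 km/s.
Total Δv = Δv₁ + Δv₂ = 9.634 km/s.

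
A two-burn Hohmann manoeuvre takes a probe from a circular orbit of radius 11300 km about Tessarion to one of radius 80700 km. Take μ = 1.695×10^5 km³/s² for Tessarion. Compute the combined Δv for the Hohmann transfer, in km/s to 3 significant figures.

Δv = 1.99 km/s

Semi-major axis of the transfer orbit: a_t = (11300 + 80700)/2 = 46000 km.
At r₁ the circular-orbit speed is v₁ = √(μ/r₁) = 3.873 km/s.
Transfer-orbit speed at r₁ (v² = μ(2/r − 1/a)): v_p = √[μ(2/r₁ − 1/a_t)] = 5.130 km/s.
First burn Δv₁ = |v_p − v₁| = 1.257 km/s.
At r₂, v₂ = √(μ/r₂) = 1.4493 km/s.
Transfer-orbit speed at r₂: v_a = √[μ(2/r₂ − 1/a_t)] = 0.71830 km/s.
Second burn Δv₂ = |v₂ − v_a| = 0.7310 km/s.
Total Δv = Δv₁ + Δv₂ = 1.988 km/s.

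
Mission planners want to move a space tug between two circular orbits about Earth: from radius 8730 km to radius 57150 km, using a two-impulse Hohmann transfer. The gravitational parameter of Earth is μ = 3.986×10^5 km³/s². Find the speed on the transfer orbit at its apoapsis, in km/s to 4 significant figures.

v = 1.360 km/s

Semi-major axis of the transfer orbit: a_t = (8730 + 57150)/2 = 32940 km.
At apoapsis, r = 57150 km.
Applying v² = μ(2/r − 1/a_t): v = 1.360 km/s.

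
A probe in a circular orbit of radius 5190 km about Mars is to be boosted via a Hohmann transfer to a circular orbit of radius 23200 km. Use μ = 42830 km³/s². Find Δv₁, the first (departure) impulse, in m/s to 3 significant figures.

Transfer-ellipse semi-major axis a_t = (r₁ + r₂)/2 = (5190 + 23200)/2 = 14195 km.
On the circular orbit at r = 5190 km, v_c = √(μ/r) = 2.8727 km/s.
Transfer-orbit speed at the same r (vis-viva, a = a_t): v_t = √[μ(2/r − 1/a_t)] = 3.6725 km/s.
Δv₁ = |v_t − v_c| = |3.6725 − 2.8727| = 0.7998 km/s.

Δv₁ = 800 m/s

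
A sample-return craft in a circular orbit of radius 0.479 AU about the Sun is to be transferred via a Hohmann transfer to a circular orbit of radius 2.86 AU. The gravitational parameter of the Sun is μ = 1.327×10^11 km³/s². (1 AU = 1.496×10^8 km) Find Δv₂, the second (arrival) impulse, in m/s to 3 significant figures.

Δv₂ = 8180 m/s

In km: r₁ = 0.479 × 1.496×10^8 = 7.16584×10^7 km; r₂ = 2.86 × 1.496×10^8 = 4.27856×10^8 km.
The Hohmann ellipse has a_t = (r₁ + r₂)/2 = 2.497572×10^8 km.
On the circular orbit at r = 4.27856×10^8 km, v_c = √(μ/r) = 17.611 km/s.
Transfer-orbit speed at the same r (vis-viva, a = a_t): v_t = √[μ(2/r − 1/a_t)] = 9.4332 km/s.
Δv₂ = |v_t − v_c| = |9.4332 − 17.611| = 8.178 km/s.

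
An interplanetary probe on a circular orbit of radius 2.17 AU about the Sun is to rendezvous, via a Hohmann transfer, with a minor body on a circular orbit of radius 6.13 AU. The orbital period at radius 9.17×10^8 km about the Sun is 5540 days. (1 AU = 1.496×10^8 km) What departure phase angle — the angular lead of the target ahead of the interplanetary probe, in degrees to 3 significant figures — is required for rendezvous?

From Kepler's third law T² = 4π²r³/μ at r = 9.17×10^8 km, T = 5540 days = 5540 × 86400 s = 4.78656×10^8 s: μ = 4π²r³/T² = 1.32868×10^11 km³/s².
In km: r₁ = 2.17 × 1.496×10^8 = 3.24632×10^8 km; r₂ = 6.13 × 1.496×10^8 = 9.17048×10^8 km.
Transfer-ellipse semi-major axis a_t = (r₁ + r₂)/2 = (3.24632×10^8 + 9.17048×10^8)/2 = 6.2084×10^8 km.
Transfer time t = π√(a_t³/μ) = 1.333×10^8 s.
The target's mean motion on its circular orbit is ω₂ = √(μ/r₂³) = 1.313×10^-8 rad/s.
Angle swept by the target during transfer: ω₂·t = 1.750 rad = 100.3°.
The interplanetary probe traverses 180° on the transfer ellipse, so the target must lead by 180° − 100.3° = 79.7°.

φ = 79.7°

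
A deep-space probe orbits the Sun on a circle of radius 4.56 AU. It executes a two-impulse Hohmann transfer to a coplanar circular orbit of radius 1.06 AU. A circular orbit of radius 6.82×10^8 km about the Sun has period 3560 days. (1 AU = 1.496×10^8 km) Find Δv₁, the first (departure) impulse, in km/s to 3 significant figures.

From Kepler's third law T² = 4π²r³/μ at r = 6.82×10^8 km, T = 3560 days = 3560 × 86400 s = 3.07584×10^8 s: μ = 4π²r³/T² = 1.32369×10^11 km³/s².
In km: r₁ = 4.56 × 1.496×10^8 = 6.82176×10^8 km; r₂ = 1.06 × 1.496×10^8 = 1.58576×10^8 km.
The Hohmann ellipse has a_t = (r₁ + r₂)/2 = 4.20376×10^8 km.
Circular speed at r = 6.82176×10^8 km: v_c = √(μ/r) = 13.9298 km/s.
Vis-viva on the transfer ellipse at r = 6.82176×10^8 km gives v_t = √[μ(2/r − 1/a_t)] = 8.55548 km/s.
Δv₁ = |v_t − v_c| = |8.55548 − 13.9298| = 5.374 km/s.

Δv₁ = 5.37 km/s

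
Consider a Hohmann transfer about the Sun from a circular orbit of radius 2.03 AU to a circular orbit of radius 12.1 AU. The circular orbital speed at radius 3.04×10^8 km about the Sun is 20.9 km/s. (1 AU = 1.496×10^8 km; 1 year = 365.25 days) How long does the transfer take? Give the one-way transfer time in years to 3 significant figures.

t = 9.39 years

From the circular-orbit relation v² = μ/r at r = 3.04×10^8 km: μ = v²r = (20.9)² × 3.04×10^8 = 1.32790×10^11 km³/s².
In km: r₁ = 2.03 × 1.496×10^8 = 3.03688×10^8 km; r₂ = 12.1 × 1.496×10^8 = 1.81016×10^9 km.
Transfer-ellipse semi-major axis a_t = (r₁ + r₂)/2 = (3.03688×10^8 + 1.81016×10^9)/2 = 1.056924×10^9 km.
By Kepler's third law the transfer-orbit period is T = 2π√(a_t³/μ), so t = T/2 = 2.962×10^8 s.
Converting: 2.962×10^8 s ÷ 3.15576×10^7 s/year (365.25 × 86400) = 9.39 years.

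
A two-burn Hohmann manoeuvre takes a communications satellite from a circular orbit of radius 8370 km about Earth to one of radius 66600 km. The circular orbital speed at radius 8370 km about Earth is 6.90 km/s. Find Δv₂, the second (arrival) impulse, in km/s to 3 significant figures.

From the circular-orbit relation v² = μ/r at r = 8370 km: μ = v²r = (6.90)² × 8370 = 3.98496×10^5 km³/s².
Transfer-ellipse semi-major axis a_t = (r₁ + r₂)/2 = (8370 + 66600)/2 = 37485 km.
Circular speed at r = 66600 km: v_c = √(μ/r) = 2.446 km/s.
Transfer-orbit speed at the same r (vis-viva, a = a_t): v_t = √[μ(2/r − 1/a_t)] = 1.156 km/s.
Δv₂ = |v_t − v_c| = |1.156 − 2.446| = 1.290 km/s.

Δv₂ = 1.29 km/s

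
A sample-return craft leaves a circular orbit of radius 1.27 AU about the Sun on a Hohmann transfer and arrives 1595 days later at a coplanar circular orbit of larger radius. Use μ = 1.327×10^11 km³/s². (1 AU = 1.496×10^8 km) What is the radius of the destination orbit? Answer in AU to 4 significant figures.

r₂ = 7.211 AU

In km: r₁ = 1.27 × 1.496×10^8 = 1.89992×10^8 km.
Transfer time t = 1595 days = 1.37808×10^8 s, and t = π√(a_t³/μ).
So a_t = (μ t²/π²)^(1/3) = (1.327×10^11 × (1.37808×10^8)² / π²)^(1/3) = 6.3441×10^8 km.
Since a_t = (r₁ + r₂)/2, r₂ = 2a_t − r₁ = 2×6.3441×10^8 − 1.89992×10^8 = 1.078828×10^9 km.
In AU: r₂ = 1.078828×10^9 / 1.496×10^8 = 7.211 AU.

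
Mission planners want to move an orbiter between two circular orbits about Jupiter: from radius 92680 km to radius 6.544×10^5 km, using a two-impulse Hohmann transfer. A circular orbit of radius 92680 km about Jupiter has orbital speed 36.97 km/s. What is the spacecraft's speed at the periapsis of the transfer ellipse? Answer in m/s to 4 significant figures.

From the circular-orbit relation v² = μ/r at r = 92680 km: μ = v²r = (36.97)² × 92680 = 1.26673×10^8 km³/s².
The Hohmann ellipse has a_t = (r₁ + r₂)/2 = 3.7354×10^5 km.
The periapsis of the transfer ellipse is at r = 92680 km.
From the vis-viva equation, v = √[μ(2/r − 1/a_t)] = 48.93 km/s.

v = 48930 m/s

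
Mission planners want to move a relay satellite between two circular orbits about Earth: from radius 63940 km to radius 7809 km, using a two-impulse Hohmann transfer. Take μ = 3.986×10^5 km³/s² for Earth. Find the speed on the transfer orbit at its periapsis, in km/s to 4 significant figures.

Semi-major axis of the transfer orbit: a_t = (63940 + 7809)/2 = 35874.5 km.
At periapsis, r = 7809 km.
From the vis-viva equation, v = √[μ(2/r − 1/a_t)] = 9.538 km/s.

v = 9.538 km/s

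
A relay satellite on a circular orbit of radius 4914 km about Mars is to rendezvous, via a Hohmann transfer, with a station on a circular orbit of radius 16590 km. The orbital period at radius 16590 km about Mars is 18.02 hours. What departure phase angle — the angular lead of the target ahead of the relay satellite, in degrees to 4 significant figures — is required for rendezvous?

φ = 86.08°

From Kepler's third law T² = 4π²r³/μ at r = 16590 km, T = 18.02 hours = 18.02 × 3600 s = 64872 s: μ = 4π²r³/T² = 42833.6 km³/s².
Semi-major axis of the transfer orbit: a_t = (4914 + 16590)/2 = 10752 km.
Transfer time t = π√(a_t³/μ) = 16923.55 s.
Target angular speed ω₂ = √(μ/r₂³) = 9.685512×10^-5 rad/s.
Angle swept by the target during transfer: ω₂·t = 1.63913 rad = 93.92°.
Arrival is 180° from departure on the ellipse, so φ = 180° − 93.92° = 86.08°.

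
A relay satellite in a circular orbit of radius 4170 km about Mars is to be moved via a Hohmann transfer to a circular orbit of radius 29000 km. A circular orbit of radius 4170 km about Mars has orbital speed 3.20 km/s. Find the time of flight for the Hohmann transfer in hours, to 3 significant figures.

From the circular-orbit relation v² = μ/r at r = 4170 km: μ = v²r = (3.20)² × 4170 = 42700.8 km³/s².
Transfer-ellipse semi-major axis a_t = (r₁ + r₂)/2 = (4170 + 29000)/2 = 16585 km.
By Kepler's third law the transfer-orbit period is T = 2π√(a_t³/μ), so t = T/2 = 32470 s.
Converting: 32470 s ÷ 3600 s/hour = 9.02 hours.

t = 9.02 hours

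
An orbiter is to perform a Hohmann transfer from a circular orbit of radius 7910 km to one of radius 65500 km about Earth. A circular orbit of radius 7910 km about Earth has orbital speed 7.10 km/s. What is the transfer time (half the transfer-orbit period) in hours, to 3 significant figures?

From the circular-orbit relation v² = μ/r at r = 7910 km: μ = v²r = (7.10)² × 7910 = 3.98743×10^5 km³/s².
Semi-major axis of the transfer orbit: a_t = (7910 + 65500)/2 = 36705 km.
Half the transfer-orbit period gives t = π√(a_t³/μ) = 34990 s.
Converting: 34990 s ÷ 3600 s/hour = 9.72 hours.

t = 9.72 hours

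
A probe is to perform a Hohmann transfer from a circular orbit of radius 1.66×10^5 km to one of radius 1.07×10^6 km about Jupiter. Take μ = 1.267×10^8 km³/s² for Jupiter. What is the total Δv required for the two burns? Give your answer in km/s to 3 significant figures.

Semi-major axis of the transfer orbit: a_t = (1.660×10^5 + 1.070×10^6)/2 = 6.180×10^5 km.
At r₁ the circular-orbit speed is v₁ = √(μ/r₁) = 27.627 km/s.
On the transfer ellipse at r₁, vis-viva gives v_p = √[μ(2/r₁ − 1/a_t)] = 36.352 km/s.
First burn Δv₁ = |v_p − v₁| = 8.725 km/s.
At r₂, v₂ = √(μ/r₂) = 10.882 km/s.
Transfer-orbit speed at r₂: v_a = √[μ(2/r₂ − 1/a_t)] = 5.6397 km/s.
Second burn Δv₂ = |v₂ − v_a| = 5.242 km/s.
Total Δv = Δv₁ + Δv₂ = 13.97 km/s.

Δv = 14.0 km/s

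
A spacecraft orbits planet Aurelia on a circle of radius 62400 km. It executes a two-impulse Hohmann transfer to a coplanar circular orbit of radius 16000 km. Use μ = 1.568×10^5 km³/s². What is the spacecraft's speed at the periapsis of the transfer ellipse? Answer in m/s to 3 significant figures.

v = 3950 m/s

Transfer-ellipse semi-major axis a_t = (r₁ + r₂)/2 = (62400 + 16000)/2 = 39200 km.
At periapsis, r = 16000 km.
From the vis-viva equation, v = √[μ(2/r − 1/a_t)] = 3.950 km/s.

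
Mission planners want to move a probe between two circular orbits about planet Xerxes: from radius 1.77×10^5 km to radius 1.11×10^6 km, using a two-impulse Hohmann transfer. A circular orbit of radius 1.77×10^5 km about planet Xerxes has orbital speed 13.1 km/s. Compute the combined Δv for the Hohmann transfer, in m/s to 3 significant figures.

Δv = 6590 m/s

From the circular-orbit relation v² = μ/r at r = 1.77×10^5 km: μ = v²r = (13.1)² × 1.77×10^5 = 3.03750×10^7 km³/s².
The Hohmann ellipse has a_t = (r₁ + r₂)/2 = 6.435×10^5 km.
At r₁ the circular-orbit speed is v₁ = √(μ/r₁) = 13.100 km/s.
On the transfer ellipse at r₁, vis-viva gives v_p = √[μ(2/r₁ − 1/a_t)] = 17.205 km/s.
First burn Δv₁ = |v_p − v₁| = 4.105 km/s.
At r₂, v₂ = √(μ/r₂) = 5.2311 km/s.
Transfer-orbit speed at r₂: v_a = √[μ(2/r₂ − 1/a_t)] = 2.7435 km/s.
Second burn Δv₂ = |v₂ − v_a| = 2.488 km/s.
Total Δv = Δv₁ + Δv₂ = 6.593 km/s.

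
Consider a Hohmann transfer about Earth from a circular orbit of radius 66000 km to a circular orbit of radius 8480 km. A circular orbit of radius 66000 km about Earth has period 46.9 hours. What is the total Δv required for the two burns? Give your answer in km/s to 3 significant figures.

Δv = 3.55 km/s

From Kepler's third law T² = 4π²r³/μ at r = 66000 km, T = 46.9 hours = 46.9 × 3600 s = 1.6884×10^5 s: μ = 4π²r³/T² = 3.98145×10^5 km³/s².
The Hohmann ellipse has a_t = (r₁ + r₂)/2 = 37240 km.
At r₁ the circular-orbit speed is v₁ = √(μ/r₁) = 2.456 km/s.
Transfer-orbit speed at r₁ (v² = μ(2/r − 1/a)): v_a = √[μ(2/r₁ − 1/a_t)] = 1.172 km/s.
First burn Δv₁ = |v_a − v₁| = 1.284 km/s.
At r₂, v₂ = √(μ/r₂) = 6.852 km/s.
Transfer-orbit speed at r₂: v_p = √[μ(2/r₂ − 1/a_t)] = 9.122 km/s.
Second burn Δv₂ = |v₂ − v_p| = 2.270 km/s.
Δv = Δv₁ + Δv₂ = 1.284 + 2.270 = 3.554 km/s.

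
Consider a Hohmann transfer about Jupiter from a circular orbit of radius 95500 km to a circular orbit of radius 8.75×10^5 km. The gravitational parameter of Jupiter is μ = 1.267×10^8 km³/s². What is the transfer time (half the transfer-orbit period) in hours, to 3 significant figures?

t = 26.2 hours

Semi-major axis of the transfer orbit: a_t = (95500 + 8.750×10^5)/2 = 4.8525×10^5 km.
Half the transfer-orbit period gives t = π√(a_t³/μ) = 94340 s.
Converting: 94340 s ÷ 3600 s/hour = 26.2 hours.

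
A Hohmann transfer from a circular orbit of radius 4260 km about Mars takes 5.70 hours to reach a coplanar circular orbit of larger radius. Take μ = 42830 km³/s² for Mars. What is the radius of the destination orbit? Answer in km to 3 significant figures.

Transfer time t = 5.70 hours = 20520 s, and t = π√(a_t³/μ).
So a_t = (μ t²/π²)^(1/3) = (42830 × (20520)² / π²)^(1/3) = 12226 km.
Since a_t = (r₁ + r₂)/2, r₂ = 2a_t − r₁ = 2×12226 − 4260 = 20192 km.

r₂ = 20200 km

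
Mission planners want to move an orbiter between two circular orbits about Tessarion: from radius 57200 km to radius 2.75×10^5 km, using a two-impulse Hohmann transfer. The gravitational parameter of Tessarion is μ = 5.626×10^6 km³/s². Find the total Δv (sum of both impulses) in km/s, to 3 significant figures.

Δv = 4.71 km/s

Transfer-ellipse semi-major axis a_t = (r₁ + r₂)/2 = (57200 + 2.750×10^5)/2 = 1.661×10^5 km.
At r₁ the circular-orbit speed is v₁ = √(μ/r₁) = 9.917 km/s.
Transfer-orbit speed at r₁ (v² = μ(2/r − 1/a)): v_p = √[μ(2/r₁ − 1/a_t)] = 12.76 km/s.
First burn Δv₁ = |v_p − v₁| = 2.843 km/s.
Circular speed at r₂: v₂ = √(μ/r₂) = 4.523 km/s.
Transfer-orbit speed at r₂: v_a = √[μ(2/r₂ − 1/a_t)] = 2.654 km/s.
Second burn Δv₂ = |v₂ − v_a| = 1.869 km/s.
Total Δv = Δv₁ + Δv₂ = 4.712 km/s.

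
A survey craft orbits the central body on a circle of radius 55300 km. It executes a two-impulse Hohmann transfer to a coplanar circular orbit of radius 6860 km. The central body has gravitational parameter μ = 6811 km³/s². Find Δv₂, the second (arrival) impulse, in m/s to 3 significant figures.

The Hohmann ellipse has a_t = (r₁ + r₂)/2 = 31080 km.
Circular speed at r = 6860 km: v_c = √(μ/r) = 0.99642 km/s.
Transfer-orbit speed at the same r (vis-viva, a = a_t): v_t = √[μ(2/r − 1/a_t)] = 1.3291 km/s.
Δv₂ = |v_t − v_c| = |1.3291 − 0.99642| = 0.3327 km/s.

Δv₂ = 333 m/s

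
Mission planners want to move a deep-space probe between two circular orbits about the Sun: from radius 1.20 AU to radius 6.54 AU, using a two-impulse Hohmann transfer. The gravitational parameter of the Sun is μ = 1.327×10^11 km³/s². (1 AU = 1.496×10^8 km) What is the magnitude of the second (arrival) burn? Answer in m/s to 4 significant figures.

In km: r₁ = 1.20 × 1.496×10^8 = 1.7952×10^8 km; r₂ = 6.54 × 1.496×10^8 = 9.78384×10^8 km.
The Hohmann ellipse has a_t = (r₁ + r₂)/2 = 5.78952×10^8 km.
On the circular orbit at r = 9.78384×10^8 km, v_c = √(μ/r) = 11.646 km/s.
Transfer-orbit speed at the same r (vis-viva, a = a_t): v_t = √[μ(2/r − 1/a_t)] = 6.4851 km/s.
Δv₂ = |v_t − v_c| = |6.4851 − 11.646| = 5.161 km/s.

Δv₂ = 5161 m/s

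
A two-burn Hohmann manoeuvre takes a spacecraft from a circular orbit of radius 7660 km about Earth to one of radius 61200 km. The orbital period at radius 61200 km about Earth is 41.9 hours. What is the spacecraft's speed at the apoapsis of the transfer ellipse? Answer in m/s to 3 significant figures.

v = 1200 m/s

From Kepler's third law T² = 4π²r³/μ at r = 61200 km, T = 41.9 hours = 41.9 × 3600 s = 1.5084×10^5 s: μ = 4π²r³/T² = 3.97723×10^5 km³/s².
The Hohmann ellipse has a_t = (r₁ + r₂)/2 = 34430 km.
At apoapsis, r = 61200 km.
Vis-viva: v = √[μ(2/r − 1/a_t)] = √[3.97723×10^5 × (2/61200 − 1/34430)] = 1.202 km/s.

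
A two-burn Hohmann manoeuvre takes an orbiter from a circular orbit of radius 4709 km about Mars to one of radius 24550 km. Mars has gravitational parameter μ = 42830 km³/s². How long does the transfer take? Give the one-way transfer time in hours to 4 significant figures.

t = 7.461 hours

Transfer-ellipse semi-major axis a_t = (r₁ + r₂)/2 = (4709 + 24550)/2 = 14629.5 km.
By Kepler's third law the transfer-orbit period is T = 2π√(a_t³/μ), so t = T/2 = 26860 s.
Converting: 26860 s ÷ 3600 s/hour = 7.461 hours.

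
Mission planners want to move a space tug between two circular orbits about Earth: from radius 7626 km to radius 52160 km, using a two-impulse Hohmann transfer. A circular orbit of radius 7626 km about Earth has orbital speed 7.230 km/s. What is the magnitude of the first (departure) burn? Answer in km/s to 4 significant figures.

Δv₁ = 2.320 km/s

From the circular-orbit relation v² = μ/r at r = 7626 km: μ = v²r = (7.230)² × 7626 = 3.98633×10^5 km³/s².
Semi-major axis of the transfer orbit: a_t = (7626 + 52160)/2 = 29893 km.
Circular speed at r = 7626 km: v_c = √(μ/r) = 7.230 km/s.
Vis-viva on the transfer ellipse at r = 7626 km gives v_t = √[μ(2/r − 1/a_t)] = 9.550 km/s.
Δv₁ = |v_t − v_c| = |9.550 − 7.230| = 2.320 km/s.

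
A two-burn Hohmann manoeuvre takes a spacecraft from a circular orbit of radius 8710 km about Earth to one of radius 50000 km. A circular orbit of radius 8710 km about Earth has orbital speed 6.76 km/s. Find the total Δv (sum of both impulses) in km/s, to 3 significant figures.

Δv = 3.35 km/s

From the circular-orbit relation v² = μ/r at r = 8710 km: μ = v²r = (6.76)² × 8710 = 3.98026×10^5 km³/s².
Transfer-ellipse semi-major axis a_t = (r₁ + r₂)/2 = (8710 + 50000)/2 = 29355 km.
Circular speed at r₁: v₁ = √(μ/r₁) = √(3.98026×10^5/8710) = 6.760 km/s.
Transfer-orbit speed at r₁ (vis-viva equation): v_p = √[μ(2/r₁ − 1/a_t)] = 8.822 km/s.
First burn Δv₁ = |v_p − v₁| = 2.062 km/s.
At r₂, v₂ = √(μ/r₂) = 2.82144 km/s.
Transfer-orbit speed at r₂: v_a = √[μ(2/r₂ − 1/a_t)] = 1.53688 km/s.
Second burn Δv₂ = |v₂ − v_a| = 1.285 km/s.
Δv = Δv₁ + Δv₂ = 2.062 + 1.285 = 3.347 km/s.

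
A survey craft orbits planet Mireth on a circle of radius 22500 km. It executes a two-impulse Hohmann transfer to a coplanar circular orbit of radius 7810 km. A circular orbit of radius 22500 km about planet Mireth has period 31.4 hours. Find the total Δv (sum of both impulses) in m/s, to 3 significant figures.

Δv = 817 m/s

From Kepler's third law T² = 4π²r³/μ at r = 22500 km, T = 31.4 hours = 31.4 × 3600 s = 1.1304×10^5 s: μ = 4π²r³/T² = 35191.9 km³/s².
Transfer-ellipse semi-major axis a_t = (r₁ + r₂)/2 = (22500 + 7810)/2 = 15155 km.
At r₁ the circular-orbit speed is v₁ = √(μ/r₁) = 1.250634 km/s.
On the transfer ellipse at r₁, v² = μ(2/r − 1/a) gives v_a = √[μ(2/r₁ − 1/a_t)] = 0.8977962 km/s.
First burn Δv₁ = |v_a − v₁| = 0.35284 km/s.
Circular speed at r₂: v₂ = √(μ/r₂) = 2.12274 km/s.
Transfer-orbit speed at r₂: v_p = √[μ(2/r₂ − 1/a_t)] = 2.58648 km/s.
Second burn Δv₂ = |v₂ − v_p| = 0.46374 km/s.
Total Δv = Δv₁ + Δv₂ = 0.8166 km/s.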